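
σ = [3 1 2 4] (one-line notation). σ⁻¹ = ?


To find σ⁻¹, swap domain and range:
σ(1) = 3 → σ⁻¹(3) = 1
σ(2) = 1 → σ⁻¹(1) = 2
σ(3) = 2 → σ⁻¹(2) = 3
σ(4) = 4 → σ⁻¹(4) = 4

σ⁻¹ = [2 3 1 4]


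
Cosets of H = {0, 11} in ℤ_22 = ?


H = {0, 11}, |H| = 2
Number of cosets = |G|/|H| = 22/2 = 11
0 + H = {0, 11}
1 + H = {1, 12}
2 + H = {2, 13}
3 + H = {3, 14}
4 + H = {4, 15}
5 + H = {5, 16}
6 + H = {6, 17}
7 + H = {7, 18}
8 + H = {8, 19}
9 + H = {9, 20}
10 + H = {10, 21}

Cosets: 0+H={0,11}; 1+H={1,12}; 2+H={2,13}; 3+H={3,14}; 4+H={4,15}; 5+H={5,16}; 6+H={6,17}; 7+H={7,18}; 8+H={8,19}; 9+H={9,20}; 10+H={10,21}


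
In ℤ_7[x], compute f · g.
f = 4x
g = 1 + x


Expand and collect like terms; reduce coefficients mod 7:
x^0: 0·1 = 0 ≡ 0 (mod 7)
x^1: 0·1 + 4·1 = 4 ≡ 4 (mod 7)
x^2: 4·1 = 4 ≡ 4 (mod 7)
Result: 4x + 4x^2

f · g = 4x + 4x^2


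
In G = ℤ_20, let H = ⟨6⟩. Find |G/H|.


|⟨6⟩| = n / gcd(6, 20) = 20 / 2 = 10
H is normal (ℤ_20 is abelian).
|G/H| = |G| / |H| = 20 / 10 = 2

|G/H| = 2


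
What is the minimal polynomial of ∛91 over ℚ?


∛91 satisfies x³ - 91 = 0, irreducible over ℚ (no rational root; 91 is not a perfect cube)

Minimal polynomial: x³ - 91


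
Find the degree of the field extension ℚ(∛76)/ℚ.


∛76 has minimal polynomial x³ - 76 (irreducible over ℚ since 76 is not a perfect cube)

[ℚ(∛76)/ℚ] = 3


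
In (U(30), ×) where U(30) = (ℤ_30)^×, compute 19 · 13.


Operation: multiplication mod 30
19 · 13 = (a × b) mod 30 with a = 19, b = 13

19 · 13 = 7


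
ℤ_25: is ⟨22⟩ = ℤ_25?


g generates ℤ_n iff gcd(g, n) = 1
gcd(22, 25) = 1
Since gcd = 1, 22 is a generator.

Yes, 22 generates ℤ_25


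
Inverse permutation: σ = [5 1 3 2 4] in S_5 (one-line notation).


To find σ⁻¹, swap domain and range:
σ(1) = 5 → σ⁻¹(5) = 1
σ(2) = 1 → σ⁻¹(1) = 2
σ(3) = 3 → σ⁻¹(3) = 3
σ(4) = 2 → σ⁻¹(2) = 4
σ(5) = 4 → σ⁻¹(4) = 5

σ⁻¹ = [2 4 3 5 1]


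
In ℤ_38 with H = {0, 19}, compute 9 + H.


9 + H = {9 + h (mod 38) : h ∈ H}
9+0=9, 9+19=28

9 + H = {9, 28}


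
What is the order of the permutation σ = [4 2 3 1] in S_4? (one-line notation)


Cycle decomposition: (1 4)
Cycle lengths: 2
Order = lcm(2) = 2

ord(σ) = 2


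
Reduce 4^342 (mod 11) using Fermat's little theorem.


Fermat's little theorem: if p is prime and gcd(a,p)=1, then a^(p-1) ≡ 1 (mod p)
p = 11 is prime, gcd(4,11) = 1
Reduce exponent: 342 mod 10 = 2
So 4^342 ≡ 4^2 (mod 11)
4^2 mod 11 = 5

4^342 ≡ 5 (mod 11)


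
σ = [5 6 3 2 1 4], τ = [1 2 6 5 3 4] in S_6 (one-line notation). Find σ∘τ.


σ∘τ: apply τ first, then σ
1 →τ 1 →σ 5
2 →τ 2 →σ 6
3 →τ 6 →σ 4
4 →τ 5 →σ 1
5 →τ 3 →σ 3
6 →τ 4 →σ 2

σ∘τ = [5 6 4 1 3 2]


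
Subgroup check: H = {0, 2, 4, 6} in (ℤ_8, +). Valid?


Subgroup test for H = {0, 2, 4, 6} in (ℤ_8, +):
(1) 0 ∈ H? Yes
(2) Closure: for all a,b ∈ H, (a+b) mod 8 ∈ H? Yes
(3) Inverses: for all a ∈ H, -a mod 8 ∈ H? Yes

Yes, H is a subgroup of ℤ_8


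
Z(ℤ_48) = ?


Z(G) = {g ∈ G | gx = xg for all x ∈ G}
ℤ_48 is abelian, so Z(G) = G

Z(ℤ_48) = ℤ_48


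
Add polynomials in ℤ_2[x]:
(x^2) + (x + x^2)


Add coefficients mod 2:
x^0: 0 + 0 = 0 (mod 2)
x^1: 0 + 1 = 1 (mod 2)
x^2: 1 + 1 = 0 (mod 2)
Result: x

f + g = x


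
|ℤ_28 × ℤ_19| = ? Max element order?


|ℤ_28 × ℤ_19| = 28 × 19 = 532
Max element order = lcm(28,19) = 532
Cyclic? Yes (gcd=1)

|ℤ_28×ℤ_19| = 532, max element order = 532


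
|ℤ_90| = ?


ℤ_n has n elements.

|ℤ_90| = 90


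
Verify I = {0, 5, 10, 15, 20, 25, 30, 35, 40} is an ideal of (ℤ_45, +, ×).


Check ideal conditions for I = {0, 5, 10, 15, 20, 25, 30, 35, 40} in ℤ_45:
(1) I is an additive subgroup? Yes
(2) For r ∈ ℤ_45 and a ∈ I: r·a ∈ I? Yes

Yes, I is an ideal of ℤ_45


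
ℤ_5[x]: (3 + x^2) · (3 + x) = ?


Expand and collect like terms; reduce coefficients mod 5:
x^0: 3·3 = 9 ≡ 4 (mod 5)
x^1: 3·1 + 0·3 = 3 ≡ 3 (mod 5)
x^2: 0·1 + 1·3 = 3 ≡ 3 (mod 5)
x^3: 1·1 = 1 ≡ 1 (mod 5)
Result: 4 + 3x + 3x^2 + x^3

f · g = 4 + 3x + 3x^2 + x^3


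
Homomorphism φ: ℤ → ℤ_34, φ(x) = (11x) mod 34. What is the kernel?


Kernel = preimage of identity
ker(φ) = {x ∈ ℤ : 11x ≡ 0 (mod 34)}. gcd(11,34) = 1, so 11x ≡ 0 (mod 34) ⟺ x ≡ 0 (mod 34/1 = 34). Hence ker(φ) = 34ℤ

ker(φ) = 34ℤ


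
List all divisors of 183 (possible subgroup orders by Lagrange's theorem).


Lagrange's theorem: |H| divides |G|
|G| = 183
Divisors of 183: 1, 3, 61, 183

Possible subgroup orders: {1, 3, 61, 183}


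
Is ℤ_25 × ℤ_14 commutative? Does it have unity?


Direct product ring; commutative with unity (1,1); but (1,0)·(0,1) = (0,0) gives zero divisors, so not an integral domain
Commutative: Yes
Integral domain: No
Has unity: Yes

ℤ_25 × ℤ_14: Commutative=Yes, Unity=Yes


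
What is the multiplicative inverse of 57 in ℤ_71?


Use the extended Euclidean algorithm to write 1 = 57·s + 71·t; then s mod 71 is the inverse.
Euclidean algorithm:
  57 = 0·71 + 57
  71 = 1·57 + 14
  57 = 4·14 + 1
  14 = 14·1 + 0
gcd(57,71) = 1
Back-substitution gives: 57·(5) + 71·(-4) = 1
So 57⁻¹ ≡ 5 ≡ 5 (mod 71)
Check: 57 × 5 = 285 ≡ 1 (mod 71) ✓

57⁻¹ ≡ 5 (mod 71)


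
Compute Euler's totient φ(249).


Factor n: 249 = 3 × 83
φ(n) = n · ∏(1 - 1/p) over distinct primes p | n
φ(249) = 249 · (1 - 1/3) · (1 - 1/83) = 164

φ(249) = 164


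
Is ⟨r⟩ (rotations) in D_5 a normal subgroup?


H = ⟨r⟩ (rotations) in D_5
The rotation subgroup ⟨r⟩ has index 2 in D_5, so it is normal

Yes, normal subgroup


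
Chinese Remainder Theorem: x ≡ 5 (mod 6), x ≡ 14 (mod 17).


m₁ = 6, m₂ = 17, gcd = 1, so CRT applies. M = m₁·m₂ = 102
Let M₁ = M/m₁ = 17, M₂ = M/m₂ = 6
Find y₁ ≡ M₁⁻¹ (mod m₁): 17⁻¹ ≡ 5 (mod 6)
Find y₂ ≡ M₂⁻¹ (mod m₂): 6⁻¹ ≡ 3 (mod 17)
x = a₁·M₁·y₁ + a₂·M₂·y₂ = 5·17·5 + 14·6·3 = 677
Reduce mod 102: x ≡ 65
Check: 65 mod 6 = 5 ✓, 65 mod 17 = 14 ✓

x ≡ 65 (mod 102)


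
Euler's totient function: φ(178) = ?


Factor n: 178 = 2 × 89
φ(n) = n · ∏(1 - 1/p) over distinct primes p | n
φ(178) = 178 · (1 - 1/2) · (1 - 1/89) = 88

φ(178) = 88


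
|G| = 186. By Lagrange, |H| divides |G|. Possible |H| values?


Lagrange's theorem: |H| divides |G|
|G| = 186
Divisors of 186: 1, 2, 3, 6, 31, 62, 93, 186

Possible subgroup orders: {1, 2, 3, 6, 31, 62, 93, 186}


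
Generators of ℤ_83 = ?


g generates ℤ_n iff gcd(g,n) = 1
Prime factors of 83: 83
Generators are g ∈ {1,...,82} not divisible by any of these primes.
Generators: {1, 2, 3, 4, 5, 6, 7, 8, 9, 10, 11, 12, 13, 14, 15, 16, 17, 18, 19, 20, 21, 22, 23, 24, 25, 26, 27, 28, 29, 30, 31, 32, 33, 34, 35, 36, 37, 38, 39, 40, 41, 42, 43, 44, 45, 46, 47, 48, 49, 50, 51, 52, 53, 54, 55, 56, 57, 58, 59, 60, 61, 62, 63, 64, 65, 66, 67, 68, 69, 70, 71, 72, 73, 74, 75, 76, 77, 78, 79, 80, 81, 82}
Number of generators = φ(83) = 82

Generators of ℤ_83 = {1, 2, 3, 4, 5, 6, 7, 8, 9, 10, 11, 12, 13, 14, 15, 16, 17, 18, 19, 20, 21, 22, 23, 24, 25, 26, 27, 28, 29, 30, 31, 32, 33, 34, 35, 36, 37, 38, 39, 40, 41, 42, 43, 44, 45, 46, 47, 48, 49, 50, 51, 52, 53, 54, 55, 56, 57, 58, 59, 60, 61, 62, 63, 64, 65, 66, 67, 68, 69, 70, 71, 72, 73, 74, 75, 76, 77, 78, 79, 80, 81, 82}


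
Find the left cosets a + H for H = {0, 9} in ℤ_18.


H = {0, 9}, |H| = 2
Number of cosets = |G|/|H| = 18/2 = 9
0 + H = {0, 9}
1 + H = {1, 10}
2 + H = {2, 11}
3 + H = {3, 12}
4 + H = {4, 13}
5 + H = {5, 14}
6 + H = {6, 15}
7 + H = {7, 16}
8 + H = {8, 17}

Cosets: 0+H={0,9}; 1+H={1,10}; 2+H={2,11}; 3+H={3,12}; 4+H={4,13}; 5+H={5,14}; 6+H={6,15}; 7+H={7,16}; 8+H={8,17}


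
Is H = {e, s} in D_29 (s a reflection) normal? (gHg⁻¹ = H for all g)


H = {e, s} in D_29 (s a reflection)
r·s·r⁻¹ = sr⁻² ≠ s for n ≥ 3, so {e, s} is not closed under conjugation

No, not a normal subgroup


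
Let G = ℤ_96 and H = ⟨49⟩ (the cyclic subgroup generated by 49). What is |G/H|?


|⟨49⟩| = n / gcd(49, 96) = 96 / 1 = 96
H is normal (ℤ_96 is abelian).
|G/H| = |G| / |H| = 96 / 96 = 1

|G/H| = 1


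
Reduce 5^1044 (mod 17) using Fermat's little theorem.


Fermat's little theorem: if p is prime and gcd(a,p)=1, then a^(p-1) ≡ 1 (mod p)
p = 17 is prime, gcd(5,17) = 1
Reduce exponent: 1044 mod 16 = 4
So 5^1044 ≡ 5^4 (mod 17)
5^4 mod 17 = 13

5^1044 ≡ 13 (mod 17)


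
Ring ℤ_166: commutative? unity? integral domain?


ℤ_166 is a commutative ring with unity 1; 166 = 2×83 is composite, so 2·83 ≡ 0 gives zero divisors (not an integral domain)
Commutative: Yes
Integral domain: No
Has unity: Yes

ℤ_166: Commutative=Yes, Unity=Yes


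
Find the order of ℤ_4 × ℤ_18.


|A × B| = |A| · |B|
|ℤ_4 × ℤ_18| = 4 × 18 = 72

|ℤ_4 × ℤ_18| = 72


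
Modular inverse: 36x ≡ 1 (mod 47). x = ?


Use the extended Euclidean algorithm to write 1 = 36·s + 47·t; then s mod 47 is the inverse.
Euclidean algorithm:
  36 = 0·47 + 36
  47 = 1·36 + 11
  36 = 3·11 + 3
  11 = 3·3 + 2
  3 = 1·2 + 1
  2 = 2·1 + 0
gcd(36,47) = 1
Back-substitution gives: 36·(17) + 47·(-13) = 1
So 36⁻¹ ≡ 17 ≡ 17 (mod 47)
Check: 36 × 17 = 612 ≡ 1 (mod 47) ✓

36⁻¹ ≡ 17 (mod 47)


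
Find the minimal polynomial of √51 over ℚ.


√51 satisfies x² - 51 = 0, irreducible over ℚ since 51 is squarefree

Minimal polynomial: x² - 51


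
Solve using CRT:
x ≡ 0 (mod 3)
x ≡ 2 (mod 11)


m₁ = 3, m₂ = 11, gcd = 1, so CRT applies. M = m₁·m₂ = 33
Let M₁ = M/m₁ = 11, M₂ = M/m₂ = 3
Find y₁ ≡ M₁⁻¹ (mod m₁): 11⁻¹ ≡ 2 (mod 3)
Find y₂ ≡ M₂⁻¹ (mod m₂): 3⁻¹ ≡ 4 (mod 11)
x = a₁·M₁·y₁ + a₂·M₂·y₂ = 0·11·2 + 2·3·4 = 24
Reduce mod 33: x ≡ 24
Check: 24 mod 3 = 0 ✓, 24 mod 11 = 2 ✓

x ≡ 24 (mod 33)


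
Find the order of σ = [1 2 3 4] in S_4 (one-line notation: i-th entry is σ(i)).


Cycle decomposition: identity (all elements fixed)
Order = 1 (identity has order 1)

ord(σ) = 1


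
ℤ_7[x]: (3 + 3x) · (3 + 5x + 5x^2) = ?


Expand and collect like terms; reduce coefficients mod 7:
x^0: 3·3 = 9 ≡ 2 (mod 7)
x^1: 3·5 + 3·3 = 24 ≡ 3 (mod 7)
x^2: 3·5 + 3·5 = 30 ≡ 2 (mod 7)
x^3: 3·5 = 15 ≡ 1 (mod 7)
Result: 2 + 3x + 2x^2 + x^3

f · g = 2 + 3x + 2x^2 + x^3


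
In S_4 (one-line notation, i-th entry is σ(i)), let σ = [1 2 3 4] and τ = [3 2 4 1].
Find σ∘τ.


σ∘τ: apply τ first, then σ
1 →τ 3 →σ 3
2 →τ 2 →σ 2
3 →τ 4 →σ 4
4 →τ 1 →σ 1

σ∘τ = [3 2 4 1]


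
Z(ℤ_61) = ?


Z(G) = {g ∈ G | gx = xg for all x ∈ G}
ℤ_61 is abelian, so Z(G) = G

Z(ℤ_61) = ℤ_61


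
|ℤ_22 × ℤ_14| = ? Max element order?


|ℤ_22 × ℤ_14| = 22 × 14 = 308
Max element order = lcm(22,14) = 154
Cyclic? No (gcd=2)

|ℤ_22×ℤ_14| = 308, max element order = 154


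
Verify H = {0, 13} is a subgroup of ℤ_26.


Subgroup test for H = {0, 13} in (ℤ_26, +):
(1) 0 ∈ H? Yes
(2) Closure: for all a,b ∈ H, (a+b) mod 26 ∈ H? Yes
(3) Inverses: for all a ∈ H, -a mod 26 ∈ H? Yes

Yes, H is a subgroup of ℤ_26


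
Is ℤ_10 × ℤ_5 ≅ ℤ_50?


Comparing ℤ_10 × ℤ_5 and ℤ_50:
gcd(10,5) = 5 ≠ 1. Max element order in ℤ_10×ℤ_5 is lcm(10,5) = 10 < 50, so it has no element of order 50

No, ℤ_10 × ℤ_5 ≇ ℤ_50


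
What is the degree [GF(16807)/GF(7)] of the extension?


GF(16807) = GF(7^5), so the extension degree is 5

[GF(16807)/GF(7)] = 5


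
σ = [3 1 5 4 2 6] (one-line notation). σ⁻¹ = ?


To find σ⁻¹, swap domain and range:
σ(1) = 3 → σ⁻¹(3) = 1
σ(2) = 1 → σ⁻¹(1) = 2
σ(3) = 5 → σ⁻¹(5) = 3
σ(4) = 4 → σ⁻¹(4) = 4
σ(5) = 2 → σ⁻¹(2) = 5
σ(6) = 6 → σ⁻¹(6) = 6

σ⁻¹ = [2 5 1 4 3 6]


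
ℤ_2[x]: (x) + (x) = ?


Add coefficients mod 2:
x^0: 0 + 0 = 0 (mod 2)
x^1: 1 + 1 = 0 (mod 2)
Result: 0

f + g = 0


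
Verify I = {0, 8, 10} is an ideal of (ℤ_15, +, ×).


Check ideal conditions for I = {0, 8, 10} in ℤ_15:
(1) I is an additive subgroup? No
(2) For r ∈ ℤ_15 and a ∈ I: r·a ∈ I? No  [counterexample: r=2, a=8, r·a mod 15 = 1 ∉ I]

No, I is not an ideal of ℤ_15


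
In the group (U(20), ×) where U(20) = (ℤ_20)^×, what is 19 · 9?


Operation: multiplication mod 20
19 · 9 = (a × b) mod 20 with a = 19, b = 9

19 · 9 = 11


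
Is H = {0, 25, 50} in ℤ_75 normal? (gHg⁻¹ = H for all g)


H = {0, 25, 50} in ℤ_75
ℤ_75 is abelian; every subgroup of an abelian group is normal

Yes, normal subgroup


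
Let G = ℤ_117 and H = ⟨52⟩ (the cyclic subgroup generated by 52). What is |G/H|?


|⟨52⟩| = n / gcd(52, 117) = 117 / 13 = 9
H is normal (ℤ_117 is abelian).
|G/H| = |G| / |H| = 117 / 9 = 13

|G/H| = 13


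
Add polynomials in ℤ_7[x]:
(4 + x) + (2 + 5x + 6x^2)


Add coefficients mod 7:
x^0: 4 + 2 = 6 (mod 7)
x^1: 1 + 5 = 6 (mod 7)
x^2: 0 + 6 = 6 (mod 7)
Result: 6 + 6x + 6x^2

f + g = 6 + 6x + 6x^2


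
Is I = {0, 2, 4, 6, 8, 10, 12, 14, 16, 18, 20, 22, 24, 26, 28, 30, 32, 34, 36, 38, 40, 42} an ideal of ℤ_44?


Check ideal conditions for I = {0, 2, 4, 6, 8, 10, 12, 14, 16, 18, 20, 22, 24, 26, 28, 30, 32, 34, 36, 38, 40, 42} in ℤ_44:
(1) I is an additive subgroup? Yes
(2) For r ∈ ℤ_44 and a ∈ I: r·a ∈ I? Yes

Yes, I is an ideal of ℤ_44


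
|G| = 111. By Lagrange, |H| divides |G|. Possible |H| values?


Lagrange's theorem: |H| divides |G|
|G| = 111
Divisors of 111: 1, 3, 37, 111

Possible subgroup orders: {1, 3, 37, 111}


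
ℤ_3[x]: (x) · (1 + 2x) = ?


Expand and collect like terms; reduce coefficients mod 3:
x^0: 0·1 = 0 ≡ 0 (mod 3)
x^1: 0·2 + 1·1 = 1 ≡ 1 (mod 3)
x^2: 1·2 = 2 ≡ 2 (mod 3)
Result: x + 2x^2

f · g = x + 2x^2


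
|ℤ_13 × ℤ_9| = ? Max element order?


|ℤ_13 × ℤ_9| = 13 × 9 = 117
Max element order = lcm(13,9) = 117
Cyclic? Yes (gcd=1)

|ℤ_13×ℤ_9| = 117, max element order = 117


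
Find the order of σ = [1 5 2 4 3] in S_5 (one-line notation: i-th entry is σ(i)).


Cycle decomposition: (2 5 3)
Cycle lengths: 3
Order = lcm(3) = 3

ord(σ) = 3


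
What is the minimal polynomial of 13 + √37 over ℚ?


Let α = 13 + √37. Then α - 13 = √37, so (α - 13)² = 37, giving α² - 26α + 132 = 0. Degree 2 and α ∉ ℚ, so this is the minimal polynomial.

Minimal polynomial: x² - 26x + 132


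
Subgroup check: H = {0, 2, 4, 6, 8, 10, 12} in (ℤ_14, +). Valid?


Subgroup test for H = {0, 2, 4, 6, 8, 10, 12} in (ℤ_14, +):
(1) 0 ∈ H? Yes
(2) Closure: for all a,b ∈ H, (a+b) mod 14 ∈ H? Yes
(3) Inverses: for all a ∈ H, -a mod 14 ∈ H? Yes

Yes, H is a subgroup of ℤ_14


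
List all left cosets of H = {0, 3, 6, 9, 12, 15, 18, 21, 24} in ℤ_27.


H = {0, 3, 6, 9, 12, 15, 18, 21, 24}, |H| = 9
Number of cosets = |G|/|H| = 27/9 = 3
0 + H = {0, 3, 6, 9, 12, 15, 18, 21, 24}
1 + H = {1, 4, 7, 10, 13, 16, 19, 22, 25}
2 + H = {2, 5, 8, 11, 14, 17, 20, 23, 26}

Cosets: 0+H={0,3,6,9,12,15,18,21,24}; 1+H={1,4,7,10,13,16,19,22,25}; 2+H={2,5,8,11,14,17,20,23,26}


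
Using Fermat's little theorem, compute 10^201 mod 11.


Fermat's little theorem: if p is prime and gcd(a,p)=1, then a^(p-1) ≡ 1 (mod p)
p = 11 is prime, gcd(10,11) = 1
Reduce exponent: 201 mod 10 = 1
So 10^201 ≡ 10^1 (mod 11)
10^1 mod 11 = 10

10^201 ≡ 10 (mod 11)


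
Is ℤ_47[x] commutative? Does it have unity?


ℤ_47 is a field (n prime), so ℤ_47[x] is a commutative integral domain with unity
Commutative: Yes
Integral domain: Yes
Has unity: Yes

ℤ_47[x]: Commutative=Yes, Unity=Yes


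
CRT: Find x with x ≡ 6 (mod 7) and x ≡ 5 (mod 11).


m₁ = 7, m₂ = 11, gcd = 1, so CRT applies. M = m₁·m₂ = 77
Let M₁ = M/m₁ = 11, M₂ = M/m₂ = 7
Find y₁ ≡ M₁⁻¹ (mod m₁): 11⁻¹ ≡ 2 (mod 7)
Find y₂ ≡ M₂⁻¹ (mod m₂): 7⁻¹ ≡ 8 (mod 11)
x = a₁·M₁·y₁ + a₂·M₂·y₂ = 6·11·2 + 5·7·8 = 412
Reduce mod 77: x ≡ 27
Check: 27 mod 7 = 6 ✓, 27 mod 11 = 5 ✓

x ≡ 27 (mod 77)


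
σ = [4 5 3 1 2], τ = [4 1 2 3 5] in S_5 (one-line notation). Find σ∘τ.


σ∘τ: apply τ first, then σ
1 →τ 4 →σ 1
2 →τ 1 →σ 4
3 →τ 2 →σ 5
4 →τ 3 →σ 3
5 →τ 5 →σ 2

σ∘τ = [1 4 5 3 2]


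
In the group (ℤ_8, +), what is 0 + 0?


Operation: addition mod 8
0 + 0 = (a + b) mod 8 with a = 0, b = 0

0 + 0 = 0


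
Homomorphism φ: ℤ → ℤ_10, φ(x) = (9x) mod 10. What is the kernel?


Kernel = preimage of identity
ker(φ) = {x ∈ ℤ : 9x ≡ 0 (mod 10)}. gcd(9,10) = 1, so 9x ≡ 0 (mod 10) ⟺ x ≡ 0 (mod 10/1 = 10). Hence ker(φ) = 10ℤ

ker(φ) = 10ℤ


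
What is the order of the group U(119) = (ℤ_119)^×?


U(n) is the group of units mod n; |U(n)| = φ(n)
|U(119)| = φ(119) = 96

|U(119) = (ℤ_119)^×| = 96


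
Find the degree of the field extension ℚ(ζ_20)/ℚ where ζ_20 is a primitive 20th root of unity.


[ℚ(ζ_n):ℚ] = deg Φ_n(x) = φ(n). Here φ(20) = 8

[ℚ(ζ_20)/ℚ where ζ_20 is a primitive 20th root of unity] = 8


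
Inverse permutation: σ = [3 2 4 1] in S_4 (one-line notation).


To find σ⁻¹, swap domain and range:
σ(1) = 3 → σ⁻¹(3) = 1
σ(2) = 2 → σ⁻¹(2) = 2
σ(3) = 4 → σ⁻¹(4) = 3
σ(4) = 1 → σ⁻¹(1) = 4

σ⁻¹ = [4 2 1 3]


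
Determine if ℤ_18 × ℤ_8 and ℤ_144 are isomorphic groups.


Comparing ℤ_18 × ℤ_8 and ℤ_144:
gcd(18,8) = 2 ≠ 1. Max element order in ℤ_18×ℤ_8 is lcm(18,8) = 72 < 144, so it has no element of order 144

No, ℤ_18 × ℤ_8 ≇ ℤ_144


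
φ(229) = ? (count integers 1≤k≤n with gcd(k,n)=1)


Factor n: 229 = 229
φ(n) = n · ∏(1 - 1/p) over distinct primes p | n
φ(229) = 229 · (1 - 1/229) = 228

φ(229) = 228


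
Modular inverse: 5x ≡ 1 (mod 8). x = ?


Use the extended Euclidean algorithm to write 1 = 5·s + 8·t; then s mod 8 is the inverse.
Euclidean algorithm:
  5 = 0·8 + 5
  8 = 1·5 + 3
  5 = 1·3 + 2
  3 = 1·2 + 1
  2 = 2·1 + 0
gcd(5,8) = 1
Back-substitution gives: 5·(-3) + 8·(2) = 1
So 5⁻¹ ≡ -3 ≡ 5 (mod 8)
Check: 5 × 5 = 25 ≡ 1 (mod 8) ✓

5⁻¹ ≡ 5 (mod 8)


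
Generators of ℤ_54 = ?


g generates ℤ_n iff gcd(g,n) = 1
Prime factors of 54: 2, 3
Generators are g ∈ {1,...,53} not divisible by any of these primes.
Generators: {1, 5, 7, 11, 13, 17, 19, 23, 25, 29, 31, 35, 37, 41, 43, 47, 49, 53}
Number of generators = φ(54) = 18

Generators of ℤ_54 = {1, 5, 7, 11, 13, 17, 19, 23, 25, 29, 31, 35, 37, 41, 43, 47, 49, 53}


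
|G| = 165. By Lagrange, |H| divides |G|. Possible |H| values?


Lagrange's theorem: |H| divides |G|
|G| = 165
Divisors of 165: 1, 3, 5, 11, 15, 33, 55, 165

Possible subgroup orders: {1, 3, 5, 11, 15, 33, 55, 165}


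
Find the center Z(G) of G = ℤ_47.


Z(G) = {g ∈ G | gx = xg for all x ∈ G}
ℤ_47 is abelian, so Z(G) = G

Z(ℤ_47) = ℤ_47


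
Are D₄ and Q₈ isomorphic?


Comparing D₄ and Q₈:
D₄ has 5 elements of order 2; Q₈ has only 1

No, D₄ ≇ Q₈


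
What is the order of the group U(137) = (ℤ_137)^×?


U(n) is the group of units mod n; |U(n)| = φ(n)
|U(137)| = φ(137) = 136

|U(137) = (ℤ_137)^×| = 136


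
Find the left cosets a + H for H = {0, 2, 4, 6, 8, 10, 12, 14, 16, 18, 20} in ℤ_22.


H = {0, 2, 4, 6, 8, 10, 12, 14, 16, 18, 20}, |H| = 11
Number of cosets = |G|/|H| = 22/11 = 2
0 + H = {0, 2, 4, 6, 8, 10, 12, 14, 16, 18, 20}
1 + H = {1, 3, 5, 7, 9, 11, 13, 15, 17, 19, 21}

Cosets: 0+H={0,2,4,6,8,10,12,14,16,18,20}; 1+H={1,3,5,7,9,11,13,15,17,19,21}


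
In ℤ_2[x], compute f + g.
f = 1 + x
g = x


Add coefficients mod 2:
x^0: 1 + 0 = 1 (mod 2)
x^1: 1 + 1 = 0 (mod 2)
Result: 1

f + g = 1


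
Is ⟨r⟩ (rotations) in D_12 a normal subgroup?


H = ⟨r⟩ (rotations) in D_12
The rotation subgroup ⟨r⟩ has index 2 in D_12, so it is normal

Yes, normal subgroup


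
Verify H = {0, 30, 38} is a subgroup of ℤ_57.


Subgroup test for H = {0, 30, 38} in (ℤ_57, +):
(1) 0 ∈ H? Yes
(2) Closure: for all a,b ∈ H, (a+b) mod 57 ∈ H? No  [counterexample: 30 + 30 = 3 ∉ H]
(3) Inverses: for all a ∈ H, -a mod 57 ∈ H? No

No, H is not a subgroup of ℤ_57


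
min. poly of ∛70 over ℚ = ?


∛70 satisfies x³ - 70 = 0, irreducible over ℚ (no rational root; 70 is not a perfect cube)

Minimal polynomial: x³ - 70


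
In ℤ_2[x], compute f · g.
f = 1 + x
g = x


Expand and collect like terms; reduce coefficients mod 2:
x^0: 1·0 = 0 ≡ 0 (mod 2)
x^1: 1·1 + 1·0 = 1 ≡ 1 (mod 2)
x^2: 1·1 = 1 ≡ 1 (mod 2)
Result: x + x^2

f · g = x + x^2


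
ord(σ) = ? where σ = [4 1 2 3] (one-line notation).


Cycle decomposition: (1 4 3 2)
Cycle lengths: 4
Order = lcm(4) = 4

ord(σ) = 4


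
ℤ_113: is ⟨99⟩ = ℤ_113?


g generates ℤ_n iff gcd(g, n) = 1
gcd(99, 113) = 1
Since gcd = 1, 99 is a generator.

Yes, 99 generates ℤ_113


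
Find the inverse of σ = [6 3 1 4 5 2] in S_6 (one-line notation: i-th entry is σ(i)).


To find σ⁻¹, swap domain and range:
σ(1) = 6 → σ⁻¹(6) = 1
σ(2) = 3 → σ⁻¹(3) = 2
σ(3) = 1 → σ⁻¹(1) = 3
σ(4) = 4 → σ⁻¹(4) = 4
σ(5) = 5 → σ⁻¹(5) = 5
σ(6) = 2 → σ⁻¹(2) = 6

σ⁻¹ = [3 6 2 4 5 1]


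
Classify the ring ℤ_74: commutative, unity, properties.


ℤ_74 is a commutative ring with unity 1; 74 = 2×37 is composite, so 2·37 ≡ 0 gives zero divisors (not an integral domain)
Commutative: Yes
Integral domain: No
Has unity: Yes

ℤ_74: Commutative=Yes, Unity=Yes


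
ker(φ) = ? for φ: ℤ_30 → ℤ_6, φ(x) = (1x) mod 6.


Kernel = preimage of identity
ker(φ) = {x ∈ ℤ_30 : 1x ≡ 0 (mod 6)}. Since 6 | 30, φ is well-defined. The kernel is the cyclic subgroup ⟨6⟩ of ℤ_30 (order 5), i.e. {0, 6, 12, 18, 24}

ker(φ) = {0, 6, 12, 18, 24}


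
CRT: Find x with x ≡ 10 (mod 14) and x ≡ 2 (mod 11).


m₁ = 14, m₂ = 11, gcd = 1, so CRT applies. M = m₁·m₂ = 154
Let M₁ = M/m₁ = 11, M₂ = M/m₂ = 14
Find y₁ ≡ M₁⁻¹ (mod m₁): 11⁻¹ ≡ 9 (mod 14)
Find y₂ ≡ M₂⁻¹ (mod m₂): 14⁻¹ ≡ 4 (mod 11)
x = a₁·M₁·y₁ + a₂·M₂·y₂ = 10·11·9 + 2·14·4 = 1102
Reduce mod 154: x ≡ 24
Check: 24 mod 14 = 10 ✓, 24 mod 11 = 2 ✓

x ≡ 24 (mod 154)


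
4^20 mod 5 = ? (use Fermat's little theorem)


Fermat's little theorem: if p is prime and gcd(a,p)=1, then a^(p-1) ≡ 1 (mod p)
p = 5 is prime, gcd(4,5) = 1
Reduce exponent: 20 mod 4 = 0
So 4^20 ≡ 4^0 (mod 5)
4^0 = 1

4^20 ≡ 1 (mod 5)


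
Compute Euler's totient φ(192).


Factor n: 192 = 2^6 × 3
φ(n) = n · ∏(1 - 1/p) over distinct primes p | n
φ(192) = 192 · (1 - 1/2) · (1 - 1/3) = 64

φ(192) = 64


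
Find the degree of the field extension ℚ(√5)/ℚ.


√5 has minimal polynomial x² - 5 (irreducible over ℚ since 5 is squarefree)

[ℚ(√5)/ℚ] = 2


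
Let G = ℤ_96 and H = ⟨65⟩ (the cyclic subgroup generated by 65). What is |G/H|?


|⟨65⟩| = n / gcd(65, 96) = 96 / 1 = 96
H is normal (ℤ_96 is abelian).
|G/H| = |G| / |H| = 96 / 96 = 1

|G/H| = 1


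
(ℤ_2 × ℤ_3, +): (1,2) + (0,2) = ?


Operation: componentwise addition mod (2, 3)
(1,2) + (0,2) = ((a₁+b₁) mod 2, (a₂+b₂) mod 3) with a = (1,2), b = (0,2)

(1,2) + (0,2) = (1,1)


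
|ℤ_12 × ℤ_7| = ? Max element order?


|ℤ_12 × ℤ_7| = 12 × 7 = 84
Max element order = lcm(12,7) = 84
Cyclic? Yes (gcd=1)

|ℤ_12×ℤ_7| = 84, max element order = 84


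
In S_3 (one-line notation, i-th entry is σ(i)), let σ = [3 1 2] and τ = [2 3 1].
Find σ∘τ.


σ∘τ: apply τ first, then σ
1 →τ 2 →σ 1
2 →τ 3 →σ 2
3 →τ 1 →σ 3

σ∘τ = [1 2 3]


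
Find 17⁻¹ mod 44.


Use the extended Euclidean algorithm to write 1 = 17·s + 44·t; then s mod 44 is the inverse.
Euclidean algorithm:
  17 = 0·44 + 17
  44 = 2·17 + 10
  17 = 1·10 + 7
  10 = 1·7 + 3
  7 = 2·3 + 1
  3 = 3·1 + 0
gcd(17,44) = 1
Back-substitution gives: 17·(13) + 44·(-5) = 1
So 17⁻¹ ≡ 13 ≡ 13 (mod 44)
Check: 17 × 13 = 221 ≡ 1 (mod 44) ✓

17⁻¹ ≡ 13 (mod 44)


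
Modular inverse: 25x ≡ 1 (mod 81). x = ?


Use the extended Euclidean algorithm to write 1 = 25·s + 81·t; then s mod 81 is the inverse.
Euclidean algorithm:
  25 = 0·81 + 25
  81 = 3·25 + 6
  25 = 4·6 + 1
  6 = 6·1 + 0
gcd(25,81) = 1
Back-substitution gives: 25·(13) + 81·(-4) = 1
So 25⁻¹ ≡ 13 ≡ 13 (mod 81)
Check: 25 × 13 = 325 ≡ 1 (mod 81) ✓

25⁻¹ ≡ 13 (mod 81)


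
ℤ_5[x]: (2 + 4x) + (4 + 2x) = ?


Add coefficients mod 5:
x^0: 2 + 4 = 1 (mod 5)
x^1: 4 + 2 = 1 (mod 5)
Result: 1 + x

f + g = 1 + x


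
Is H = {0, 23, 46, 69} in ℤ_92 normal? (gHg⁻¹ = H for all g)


H = {0, 23, 46, 69} in ℤ_92
ℤ_92 is abelian; every subgroup of an abelian group is normal

Yes, normal subgroup


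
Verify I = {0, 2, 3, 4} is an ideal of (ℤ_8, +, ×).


Check ideal conditions for I = {0, 2, 3, 4} in ℤ_8:
(1) I is an additive subgroup? No
(2) For r ∈ ℤ_8 and a ∈ I: r·a ∈ I? No  [counterexample: r=2, a=3, r·a mod 8 = 6 ∉ I]

No, I is not an ideal of ℤ_8


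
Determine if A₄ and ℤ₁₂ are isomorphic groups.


Comparing A₄ and ℤ₁₂:
A₄ is non-abelian, ℤ₁₂ is abelian

No, A₄ ≇ ℤ₁₂


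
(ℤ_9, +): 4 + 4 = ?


Operation: addition mod 9
4 + 4 = (a + b) mod 9 with a = 4, b = 4

4 + 4 = 8


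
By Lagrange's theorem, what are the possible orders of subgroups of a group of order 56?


Lagrange's theorem: |H| divides |G|
|G| = 56
Divisors of 56: 1, 2, 4, 7, 8, 14, 28, 56

Possible subgroup orders: {1, 2, 4, 7, 8, 14, 28, 56}


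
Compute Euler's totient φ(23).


φ(n) = count of k ∈ {1,...,n} with gcd(k,n)=1
Coprimes to 23: {1, 2, 3, 4, 5, 6, 7, 8, 9, 10, 11, 12, 13, 14, 15, 16, 17, 18, 19, 20, 21, 22}
Count: 22

φ(23) = 22


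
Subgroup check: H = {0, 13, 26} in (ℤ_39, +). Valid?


Subgroup test for H = {0, 13, 26} in (ℤ_39, +):
(1) 0 ∈ H? Yes
(2) Closure: for all a,b ∈ H, (a+b) mod 39 ∈ H? Yes
(3) Inverses: for all a ∈ H, -a mod 39 ∈ H? Yes

Yes, H is a subgroup of ℤ_39


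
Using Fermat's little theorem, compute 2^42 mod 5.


Fermat's little theorem: if p is prime and gcd(a,p)=1, then a^(p-1) ≡ 1 (mod p)
p = 5 is prime, gcd(2,5) = 1
Reduce exponent: 42 mod 4 = 2
So 2^42 ≡ 2^2 (mod 5)
2^2 mod 5 = 4

2^42 ≡ 4 (mod 5)


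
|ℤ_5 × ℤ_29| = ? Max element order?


|ℤ_5 × ℤ_29| = 5 × 29 = 145
Max element order = lcm(5,29) = 145
Cyclic? Yes (gcd=1)

|ℤ_5×ℤ_29| = 145, max element order = 145


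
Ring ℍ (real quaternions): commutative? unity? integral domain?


quaternion multiplication is non-commutative (ij = k ≠ ji = -k); has unity 1; a division ring but not an integral domain since integral domains are commutative by convention
Commutative: No
Integral domain: No
Has unity: Yes

ℍ (real quaternions): Commutative=No, Unity=Yes


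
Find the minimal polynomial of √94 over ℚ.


√94 satisfies x² - 94 = 0, irreducible over ℚ since 94 is squarefree

Minimal polynomial: x² - 94


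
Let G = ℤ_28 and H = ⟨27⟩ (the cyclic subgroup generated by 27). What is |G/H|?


|⟨27⟩| = n / gcd(27, 28) = 28 / 1 = 28
H is normal (ℤ_28 is abelian).
|G/H| = |G| / |H| = 28 / 28 = 1

|G/H| = 1


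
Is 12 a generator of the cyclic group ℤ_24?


g generates ℤ_n iff gcd(g, n) = 1
gcd(12, 24) = 12
Since gcd = 12 ≠ 1, ⟨12⟩ has order 2 < 24, so 12 is not a generator.

No, 12 does not generate ℤ_24


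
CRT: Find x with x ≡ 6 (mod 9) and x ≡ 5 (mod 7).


m₁ = 9, m₂ = 7, gcd = 1, so CRT applies. M = m₁·m₂ = 63
Let M₁ = M/m₁ = 7, M₂ = M/m₂ = 9
Find y₁ ≡ M₁⁻¹ (mod m₁): 7⁻¹ ≡ 4 (mod 9)
Find y₂ ≡ M₂⁻¹ (mod m₂): 9⁻¹ ≡ 4 (mod 7)
x = a₁·M₁·y₁ + a₂·M₂·y₂ = 6·7·4 + 5·9·4 = 348
Reduce mod 63: x ≡ 33
Check: 33 mod 9 = 6 ✓, 33 mod 7 = 5 ✓

x ≡ 33 (mod 63)


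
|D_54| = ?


|D_n| = 2n (n rotations and n reflections)
|D_54| = 2×54 = 108

|D_54| = 108


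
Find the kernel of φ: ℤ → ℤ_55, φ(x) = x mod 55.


Kernel = preimage of identity
ker(φ) = {x ∈ ℤ : x ≡ 0 (mod 55)} = 55ℤ = {0, ±55, ±110, ...}

ker(φ) = 55ℤ


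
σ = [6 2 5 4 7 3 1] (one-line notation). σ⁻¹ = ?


To find σ⁻¹, swap domain and range:
σ(1) = 6 → σ⁻¹(6) = 1
σ(2) = 2 → σ⁻¹(2) = 2
σ(3) = 5 → σ⁻¹(5) = 3
σ(4) = 4 → σ⁻¹(4) = 4
σ(5) = 7 → σ⁻¹(7) = 5
σ(6) = 3 → σ⁻¹(3) = 6
σ(7) = 1 → σ⁻¹(1) = 7

σ⁻¹ = [7 2 6 4 3 1 5]


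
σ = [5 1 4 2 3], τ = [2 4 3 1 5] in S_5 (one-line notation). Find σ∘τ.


σ∘τ: apply τ first, then σ
1 →τ 2 →σ 1
2 →τ 4 →σ 2
3 →τ 3 →σ 4
4 →τ 1 →σ 5
5 →τ 5 →σ 3

σ∘τ = [1 2 4 5 3]


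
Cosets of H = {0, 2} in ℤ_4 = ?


H = {0, 2}, |H| = 2
Number of cosets = |G|/|H| = 4/2 = 2
0 + H = {0, 2}
1 + H = {1, 3}

Cosets: 0+H={0,2}; 1+H={1,3}


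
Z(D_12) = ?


Z(G) = {g ∈ G | gx = xg for all x ∈ G}
For even n, Z(D_n) = {e, r^(n/2)}: the 180° rotation r^6 commutes with every reflection and rotation

Z(D_12) = {e, r^6}


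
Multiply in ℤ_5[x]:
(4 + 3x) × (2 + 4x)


Expand and collect like terms; reduce coefficients mod 5:
x^0: 4·2 = 8 ≡ 3 (mod 5)
x^1: 4·4 + 3·2 = 22 ≡ 2 (mod 5)
x^2: 3·4 = 12 ≡ 2 (mod 5)
Result: 3 + 2x + 2x^2

f · g = 3 + 2x + 2x^2


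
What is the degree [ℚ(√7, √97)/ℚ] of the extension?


[ℚ(√7,√97):ℚ] = [ℚ(√7,√97):ℚ(√7)]·[ℚ(√7):ℚ] = 2·2 = 4

[ℚ(√7, √97)/ℚ] = 4


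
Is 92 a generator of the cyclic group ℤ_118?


g generates ℤ_n iff gcd(g, n) = 1
gcd(92, 118) = 2
Since gcd = 2 ≠ 1, ⟨92⟩ has order 59 < 118, so 92 is not a generator.

No, 92 does not generate ℤ_118


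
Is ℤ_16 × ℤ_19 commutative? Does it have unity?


Direct product ring; commutative with unity (1,1); but (1,0)·(0,1) = (0,0) gives zero divisors, so not an integral domain
Commutative: Yes
Integral domain: No
Has unity: Yes

ℤ_16 × ℤ_19: Commutative=Yes, Unity=Yes


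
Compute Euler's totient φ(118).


Factor n: 118 = 2 × 59
φ(n) = n · ∏(1 - 1/p) over distinct primes p | n
φ(118) = 118 · (1 - 1/2) · (1 - 1/59) = 58

φ(118) = 58


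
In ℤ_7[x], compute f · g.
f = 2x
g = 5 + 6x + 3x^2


Expand and collect like terms; reduce coefficients mod 7:
x^0: 0·5 = 0 ≡ 0 (mod 7)
x^1: 0·6 + 2·5 = 10 ≡ 3 (mod 7)
x^2: 0·3 + 2·6 = 12 ≡ 5 (mod 7)
x^3: 2·3 = 6 ≡ 6 (mod 7)
Result: 3x + 5x^2 + 6x^3

f · g = 3x + 5x^2 + 6x^3


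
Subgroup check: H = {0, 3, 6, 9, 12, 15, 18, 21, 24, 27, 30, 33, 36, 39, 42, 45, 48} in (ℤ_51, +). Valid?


Subgroup test for H = {0, 3, 6, 9, 12, 15, 18, 21, 24, 27, 30, 33, 36, 39, 42, 45, 48} in (ℤ_51, +):
(1) 0 ∈ H? Yes
(2) Closure: for all a,b ∈ H, (a+b) mod 51 ∈ H? Yes
(3) Inverses: for all a ∈ H, -a mod 51 ∈ H? Yes

Yes, H is a subgroup of ℤ_51


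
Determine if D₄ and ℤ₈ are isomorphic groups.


Comparing D₄ and ℤ₈:
D₄ is non-abelian, ℤ₈ is abelian

No, D₄ ≇ ℤ₈


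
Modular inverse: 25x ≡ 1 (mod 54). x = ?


Use the extended Euclidean algorithm to write 1 = 25·s + 54·t; then s mod 54 is the inverse.
Euclidean algorithm:
  25 = 0·54 + 25
  54 = 2·25 + 4
  25 = 6·4 + 1
  4 = 4·1 + 0
gcd(25,54) = 1
Back-substitution gives: 25·(13) + 54·(-6) = 1
So 25⁻¹ ≡ 13 ≡ 13 (mod 54)
Check: 25 × 13 = 325 ≡ 1 (mod 54) ✓

25⁻¹ ≡ 13 (mod 54)


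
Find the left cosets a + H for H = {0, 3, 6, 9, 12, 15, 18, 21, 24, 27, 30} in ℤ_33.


H = {0, 3, 6, 9, 12, 15, 18, 21, 24, 27, 30}, |H| = 11
Number of cosets = |G|/|H| = 33/11 = 3
0 + H = {0, 3, 6, 9, 12, 15, 18, 21, 24, 27, 30}
1 + H = {1, 4, 7, 10, 13, 16, 19, 22, 25, 28, 31}
2 + H = {2, 5, 8, 11, 14, 17, 20, 23, 26, 29, 32}

Cosets: 0+H={0,3,6,9,12,15,18,21,24,27,30}; 1+H={1,4,7,10,13,16,19,22,25,28,31}; 2+H={2,5,8,11,14,17,20,23,26,29,32}


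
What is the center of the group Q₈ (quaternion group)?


Z(G) = {g ∈ G | gx = xg for all x ∈ G}
In Q₈ = {±1, ±i, ±j, ±k}, only ±1 commute with every element

Z(Q₈ (quaternion group)) = {1, -1}


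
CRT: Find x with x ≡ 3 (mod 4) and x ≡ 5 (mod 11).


m₁ = 4, m₂ = 11, gcd = 1, so CRT applies. M = m₁·m₂ = 44
Let M₁ = M/m₁ = 11, M₂ = M/m₂ = 4
Find y₁ ≡ M₁⁻¹ (mod m₁): 11⁻¹ ≡ 3 (mod 4)
Find y₂ ≡ M₂⁻¹ (mod m₂): 4⁻¹ ≡ 3 (mod 11)
x = a₁·M₁·y₁ + a₂·M₂·y₂ = 3·11·3 + 5·4·3 = 159
Reduce mod 44: x ≡ 27
Check: 27 mod 4 = 3 ✓, 27 mod 11 = 5 ✓

x ≡ 27 (mod 44)


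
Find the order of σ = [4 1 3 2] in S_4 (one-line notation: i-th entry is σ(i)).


Cycle decomposition: (1 4 2)
Cycle lengths: 3
Order = lcm(3) = 3

ord(σ) = 3


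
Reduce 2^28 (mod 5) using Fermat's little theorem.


Fermat's little theorem: if p is prime and gcd(a,p)=1, then a^(p-1) ≡ 1 (mod p)
p = 5 is prime, gcd(2,5) = 1
Reduce exponent: 28 mod 4 = 0
So 2^28 ≡ 2^0 (mod 5)
2^0 = 1

2^28 ≡ 1 (mod 5)


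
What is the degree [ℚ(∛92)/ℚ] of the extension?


∛92 has minimal polynomial x³ - 92 (irreducible over ℚ since 92 is not a perfect cube)

[ℚ(∛92)/ℚ] = 3


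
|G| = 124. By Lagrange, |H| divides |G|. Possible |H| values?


Lagrange's theorem: |H| divides |G|
|G| = 124
Divisors of 124: 1, 2, 4, 31, 62, 124

Possible subgroup orders: {1, 2, 4, 31, 62, 124}


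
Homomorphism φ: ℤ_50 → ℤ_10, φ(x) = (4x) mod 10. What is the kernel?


Kernel = preimage of identity
ker(φ) = {x ∈ ℤ_50 : 4x ≡ 0 (mod 10)}. Since 10 | 50, φ is well-defined. The kernel is the cyclic subgroup ⟨5⟩ of ℤ_50 (order 10), i.e. {0, 5, 10, 15, 20, 25, 30, 35, 40, 45}

ker(φ) = {0, 5, 10, 15, 20, 25, 30, 35, 40, 45}


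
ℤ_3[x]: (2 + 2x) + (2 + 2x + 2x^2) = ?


Add coefficients mod 3:
x^0: 2 + 2 = 1 (mod 3)
x^1: 2 + 2 = 1 (mod 3)
x^2: 0 + 2 = 2 (mod 3)
Result: 1 + x + 2x^2

f + g = 1 + x + 2x^2


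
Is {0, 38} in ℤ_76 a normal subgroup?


H = {0, 38} in ℤ_76
ℤ_76 is abelian; every subgroup of an abelian group is normal

Yes, normal subgroup


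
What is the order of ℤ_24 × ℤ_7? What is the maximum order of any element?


|ℤ_24 × ℤ_7| = 24 × 7 = 168
Max element order = lcm(24,7) = 168
Cyclic? Yes (gcd=1)

|ℤ_24×ℤ_7| = 168, max element order = 168


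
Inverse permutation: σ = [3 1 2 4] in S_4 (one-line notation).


To find σ⁻¹, swap domain and range:
σ(1) = 3 → σ⁻¹(3) = 1
σ(2) = 1 → σ⁻¹(1) = 2
σ(3) = 2 → σ⁻¹(2) = 3
σ(4) = 4 → σ⁻¹(4) = 4

σ⁻¹ = [2 3 1 4]


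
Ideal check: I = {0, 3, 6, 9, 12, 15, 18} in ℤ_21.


Check ideal conditions for I = {0, 3, 6, 9, 12, 15, 18} in ℤ_21:
(1) I is an additive subgroup? Yes
(2) For r ∈ ℤ_21 and a ∈ I: r·a ∈ I? Yes

Yes, I is an ideal of ℤ_21


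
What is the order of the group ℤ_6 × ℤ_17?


|A × B| = |A| · |B|
|ℤ_6 × ℤ_17| = 6 × 17 = 102

|ℤ_6 × ℤ_17| = 102


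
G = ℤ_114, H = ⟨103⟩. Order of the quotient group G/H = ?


|⟨103⟩| = n / gcd(103, 114) = 114 / 1 = 114
H is normal (ℤ_114 is abelian).
|G/H| = |G| / |H| = 114 / 114 = 1

|G/H| = 1


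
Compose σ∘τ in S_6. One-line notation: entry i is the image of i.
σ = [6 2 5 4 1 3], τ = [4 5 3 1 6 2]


σ∘τ: apply τ first, then σ
1 →τ 4 →σ 4
2 →τ 5 →σ 1
3 →τ 3 →σ 5
4 →τ 1 →σ 6
5 →τ 6 →σ 3
6 →τ 2 →σ 2

σ∘τ = [4 1 5 6 3 2]


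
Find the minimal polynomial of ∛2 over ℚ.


∛2 satisfies x³ - 2 = 0, irreducible over ℚ (no rational root; 2 is not a perfect cube)

Minimal polynomial: x³ - 2


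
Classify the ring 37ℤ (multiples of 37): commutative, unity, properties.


37ℤ is a commutative ring under +,× but has no multiplicative identity (1 ∉ 37ℤ); it has no zero divisors, but without unity it is not an integral domain
Commutative: Yes
Integral domain: No
Has unity: No

37ℤ (multiples of 37): Commutative=Yes, Unity=No


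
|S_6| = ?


|S_n| = n! (number of permutations of n symbols)
|S_6| = 6! = 720

|S_6| = 720


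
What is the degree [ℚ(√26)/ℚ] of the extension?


√26 has minimal polynomial x² - 26 (irreducible over ℚ since 26 is squarefree)

[ℚ(√26)/ℚ] = 2


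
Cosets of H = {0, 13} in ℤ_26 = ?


H = {0, 13}, |H| = 2
Number of cosets = |G|/|H| = 26/2 = 13
0 + H = {0, 13}
1 + H = {1, 14}
2 + H = {2, 15}
3 + H = {3, 16}
4 + H = {4, 17}
5 + H = {5, 18}
6 + H = {6, 19}
7 + H = {7, 20}
8 + H = {8, 21}
9 + H = {9, 22}
10 + H = {10, 23}
11 + H = {11, 24}
12 + H = {12, 25}

Cosets: 0+H={0,13}; 1+H={1,14}; 2+H={2,15}; 3+H={3,16}; 4+H={4,17}; 5+H={5,18}; 6+H={6,19}; 7+H={7,20}; 8+H={8,21}; 9+H={9,22}; 10+H={10,23}; 11+H={11,24}; 12+H={12,25}


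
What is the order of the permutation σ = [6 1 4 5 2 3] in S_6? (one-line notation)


Cycle decomposition: (1 6 3 4 5 2)
Cycle lengths: 6
Order = lcm(6) = 6

ord(σ) = 6


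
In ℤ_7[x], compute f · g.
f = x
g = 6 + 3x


Expand and collect like terms; reduce coefficients mod 7:
x^0: 0·6 = 0 ≡ 0 (mod 7)
x^1: 0·3 + 1·6 = 6 ≡ 6 (mod 7)
x^2: 1·3 = 3 ≡ 3 (mod 7)
Result: 6x + 3x^2

f · g = 6x + 3x^2


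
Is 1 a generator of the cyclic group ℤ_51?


g generates ℤ_n iff gcd(g, n) = 1
gcd(1, 51) = 1
Since gcd = 1, 1 is a generator.

Yes, 1 generates ℤ_51


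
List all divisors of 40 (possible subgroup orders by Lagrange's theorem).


Lagrange's theorem: |H| divides |G|
|G| = 40
Divisors of 40: 1, 2, 4, 5, 8, 10, 20, 40

Possible subgroup orders: {1, 2, 4, 5, 8, 10, 20, 40}


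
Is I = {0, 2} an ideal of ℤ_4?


Check ideal conditions for I = {0, 2} in ℤ_4:
(1) I is an additive subgroup? Yes
(2) For r ∈ ℤ_4 and a ∈ I: r·a ∈ I? Yes

Yes, I is an ideal of ℤ_4


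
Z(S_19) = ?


Z(G) = {g ∈ G | gx = xg for all x ∈ G}
S_n is non-abelian for n ≥ 3; Z(S_19) is trivial

Z(S_19) = {e}


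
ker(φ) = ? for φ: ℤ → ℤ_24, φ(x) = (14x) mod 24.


Kernel = preimage of identity
ker(φ) = {x ∈ ℤ : 14x ≡ 0 (mod 24)}. gcd(14,24) = 2, so 14x ≡ 0 (mod 24) ⟺ x ≡ 0 (mod 24/2 = 12). Hence ker(φ) = 12ℤ

ker(φ) = 12ℤ


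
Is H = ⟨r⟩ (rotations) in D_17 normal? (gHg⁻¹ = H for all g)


H = ⟨r⟩ (rotations) in D_17
The rotation subgroup ⟨r⟩ has index 2 in D_17, so it is normal

Yes, normal subgroup


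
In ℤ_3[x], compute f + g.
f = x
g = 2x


Add coefficients mod 3:
x^0: 0 + 0 = 0 (mod 3)
x^1: 1 + 2 = 0 (mod 3)
Result: 0

f + g = 0


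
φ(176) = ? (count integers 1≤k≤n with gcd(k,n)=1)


Factor n: 176 = 2^4 × 11
φ(n) = n · ∏(1 - 1/p) over distinct primes p | n
φ(176) = 176 · (1 - 1/2) · (1 - 1/11) = 80

φ(176) = 80


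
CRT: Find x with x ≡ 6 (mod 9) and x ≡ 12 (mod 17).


m₁ = 9, m₂ = 17, gcd = 1, so CRT applies. M = m₁·m₂ = 153
Let M₁ = M/m₁ = 17, M₂ = M/m₂ = 9
Find y₁ ≡ M₁⁻¹ (mod m₁): 17⁻¹ ≡ 8 (mod 9)
Find y₂ ≡ M₂⁻¹ (mod m₂): 9⁻¹ ≡ 2 (mod 17)
x = a₁·M₁·y₁ + a₂·M₂·y₂ = 6·17·8 + 12·9·2 = 1032
Reduce mod 153: x ≡ 114
Check: 114 mod 9 = 6 ✓, 114 mod 17 = 12 ✓

x ≡ 114 (mod 153)


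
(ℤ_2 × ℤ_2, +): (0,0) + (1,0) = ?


Operation: componentwise addition mod (2, 2)
(0,0) + (1,0) = ((a₁+b₁) mod 2, (a₂+b₂) mod 2) with a = (0,0), b = (1,0)

(0,0) + (1,0) = (1,0)
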